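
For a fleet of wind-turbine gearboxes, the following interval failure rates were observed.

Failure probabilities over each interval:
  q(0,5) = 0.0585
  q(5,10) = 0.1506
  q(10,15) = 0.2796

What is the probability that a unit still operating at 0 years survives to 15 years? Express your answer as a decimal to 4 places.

0.5761

Survival from 0 to 15 is the product of surviving each interval: (1 − 0.0585) × (1 − 0.1506) × (1 − 0.2796).
= 0.9415 × 0.8494 × 0.7204 = 0.576111.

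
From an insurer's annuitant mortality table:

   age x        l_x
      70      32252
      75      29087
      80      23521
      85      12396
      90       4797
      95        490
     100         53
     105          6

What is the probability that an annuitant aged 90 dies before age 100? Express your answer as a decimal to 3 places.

P(die before 100 | alive at 90) = 1 − l_100/l_90 = 1 − 53/4797 = (4744)/4797 = 0.988951.

0.989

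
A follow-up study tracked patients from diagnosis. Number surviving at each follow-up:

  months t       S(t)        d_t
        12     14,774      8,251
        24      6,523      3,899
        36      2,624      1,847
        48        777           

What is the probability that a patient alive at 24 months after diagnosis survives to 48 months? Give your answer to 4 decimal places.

The conditional survival probability is S(48)/S(24) = 777/6,523 = 0.119117.

0.1191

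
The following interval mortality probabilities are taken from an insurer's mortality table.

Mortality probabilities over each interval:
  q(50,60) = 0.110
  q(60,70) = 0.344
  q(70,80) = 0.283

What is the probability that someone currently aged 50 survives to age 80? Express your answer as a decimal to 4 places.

0.4186

The overall survival probability is (1 − 0.110) × (1 − 0.344) × (1 − 0.283).
= 0.890 × 0.656 × 0.717 = 0.418613.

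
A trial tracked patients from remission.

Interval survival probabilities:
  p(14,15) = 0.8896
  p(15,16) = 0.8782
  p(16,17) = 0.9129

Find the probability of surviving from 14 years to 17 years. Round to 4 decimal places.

P(survive 14→17) = 0.8896 × 0.8782 × 0.9129.
= 0.713200.

0.7132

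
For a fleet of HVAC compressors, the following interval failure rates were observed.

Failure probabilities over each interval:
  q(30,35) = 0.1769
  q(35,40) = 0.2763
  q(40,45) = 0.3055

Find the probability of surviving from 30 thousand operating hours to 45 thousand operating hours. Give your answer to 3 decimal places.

0.414

The overall survival probability is (1 − 0.1769) × (1 − 0.2763) × (1 − 0.3055).
= 0.8231 × 0.7237 × 0.6945 = 0.413698.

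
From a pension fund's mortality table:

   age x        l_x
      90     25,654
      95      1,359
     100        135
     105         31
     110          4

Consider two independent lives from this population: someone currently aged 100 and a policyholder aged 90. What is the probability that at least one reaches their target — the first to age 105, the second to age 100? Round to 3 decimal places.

p₁ = l_105/l_100 = 31/135 = 0.229630; p₂ = l_100/l_90 = 135/25,654 = 0.005262.
P(at least one) = 1 − (1−p₁)(1−p₂) = 1 − 0.770370 × 0.994738 = 0.233684.

0.234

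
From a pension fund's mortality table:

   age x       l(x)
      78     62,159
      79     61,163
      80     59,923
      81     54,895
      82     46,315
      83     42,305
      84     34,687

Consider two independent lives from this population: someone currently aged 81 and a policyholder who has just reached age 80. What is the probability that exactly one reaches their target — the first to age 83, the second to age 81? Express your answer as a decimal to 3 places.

p₁ = l(83)/l(81) = 42,305/54,895 = 0.770653; p₂ = l(81)/l(80) = 54,895/59,923 = 0.916092.
P(exactly one) = p₁(1−p₂) + (1−p₁)p₂ = 0.064664 + 0.210103 = 0.274767.

0.275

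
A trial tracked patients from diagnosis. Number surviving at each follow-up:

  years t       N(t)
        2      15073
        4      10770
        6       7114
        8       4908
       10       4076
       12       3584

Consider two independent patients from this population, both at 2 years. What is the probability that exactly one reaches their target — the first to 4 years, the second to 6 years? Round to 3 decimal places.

0.512

p₁ = N(4)/N(2) = 10770/15073 = 0.714523; p₂ = N(6)/N(2) = 7114/15073 = 0.471970.
P(exactly one) = p₁(1−p₂) + (1−p₁)p₂ = 0.377290 + 0.134737 = 0.512026.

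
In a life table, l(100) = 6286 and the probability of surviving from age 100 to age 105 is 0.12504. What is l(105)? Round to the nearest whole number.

l(105) = l(100) × p = 6286 × 0.12504 = 786.

786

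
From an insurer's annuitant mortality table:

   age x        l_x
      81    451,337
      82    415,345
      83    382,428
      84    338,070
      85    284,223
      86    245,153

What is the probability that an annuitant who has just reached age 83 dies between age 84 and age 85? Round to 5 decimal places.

This is the probability of reaching 84 but not 85, conditional on being alive at 83: (l_84 − l_85) / l_83.
= (338,070 − 284,223) / 382,428 = 53,847 / 382,428 = 0.140803.

0.14080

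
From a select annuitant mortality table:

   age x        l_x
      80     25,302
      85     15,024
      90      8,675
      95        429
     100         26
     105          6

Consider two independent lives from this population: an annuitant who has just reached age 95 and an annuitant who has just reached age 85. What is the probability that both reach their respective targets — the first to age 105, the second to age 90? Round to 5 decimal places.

0.00808

p₁ = l_105/l_95 = 6/429 = 0.013986; p₂ = l_90/l_85 = 8,675/15,024 = 0.577409.
P(both) = p₁ × p₂ = 0.013986 × 0.577409 = 0.008076.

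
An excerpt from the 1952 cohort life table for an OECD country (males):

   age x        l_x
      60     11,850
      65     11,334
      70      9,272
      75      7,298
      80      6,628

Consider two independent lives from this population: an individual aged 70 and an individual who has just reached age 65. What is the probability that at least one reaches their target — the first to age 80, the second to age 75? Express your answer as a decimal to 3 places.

p₁ = l_80/l_70 = 6,628/9,272 = 0.714840; p₂ = l_75/l_65 = 7,298/11,334 = 0.643903.
P(at least one) = 1 − (1−p₁)(1−p₂) = 1 − 0.285160 × 0.356097 = 0.898455.

0.898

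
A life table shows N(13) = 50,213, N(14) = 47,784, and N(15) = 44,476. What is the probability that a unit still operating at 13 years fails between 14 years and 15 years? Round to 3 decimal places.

This is the probability of reaching 14 but not 15, conditional on being operational at 13: (N(14) − N(15)) / N(13).
= (47,784 − 44,476) / 50,213 = 3,308 / 50,213 = 0.065879.

0.066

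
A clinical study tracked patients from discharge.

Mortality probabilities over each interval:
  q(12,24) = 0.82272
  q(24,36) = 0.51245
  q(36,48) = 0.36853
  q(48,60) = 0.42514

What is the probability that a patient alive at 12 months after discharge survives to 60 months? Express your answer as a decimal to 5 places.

0.03138

The overall survival probability is (1 − 0.82272) × (1 − 0.51245) × (1 − 0.36853) × (1 − 0.42514).
= 0.17728 × 0.48755 × 0.63147 × 0.57486 = 0.031376.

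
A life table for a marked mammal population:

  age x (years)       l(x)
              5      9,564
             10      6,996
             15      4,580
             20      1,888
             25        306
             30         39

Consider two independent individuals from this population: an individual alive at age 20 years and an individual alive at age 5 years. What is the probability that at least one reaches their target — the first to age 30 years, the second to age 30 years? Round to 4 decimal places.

p₁ = l(30)/l(20) = 39/1,888 = 0.020657; p₂ = l(30)/l(5) = 39/9,564 = 0.004078.
P(at least one) = 1 − (1−p₁)(1−p₂) = 1 − 0.979343 × 0.995922 = 0.024651.

0.0247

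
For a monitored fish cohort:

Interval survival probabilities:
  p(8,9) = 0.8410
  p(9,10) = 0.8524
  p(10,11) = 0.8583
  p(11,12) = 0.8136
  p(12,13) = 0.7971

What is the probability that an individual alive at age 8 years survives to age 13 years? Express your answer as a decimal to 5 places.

0.39903

Chaining the interval survival probabilities: 0.8410 × 0.8524 × 0.8583 × 0.8136 × 0.7971.
= 0.399027.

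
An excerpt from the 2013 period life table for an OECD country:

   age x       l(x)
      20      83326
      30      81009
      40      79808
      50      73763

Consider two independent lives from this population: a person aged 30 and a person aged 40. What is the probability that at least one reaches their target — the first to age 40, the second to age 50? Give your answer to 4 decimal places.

0.9989

p₁ = l(40)/l(30) = 79808/81009 = 0.985174; p₂ = l(50)/l(40) = 73763/79808 = 0.924256.
P(at least one) = 1 − (1−p₁)(1−p₂) = 1 − 0.014826 × 0.075744 = 0.998877.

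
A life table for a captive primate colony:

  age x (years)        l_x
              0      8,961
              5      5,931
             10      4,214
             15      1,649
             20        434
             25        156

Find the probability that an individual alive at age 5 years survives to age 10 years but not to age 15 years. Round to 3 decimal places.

0.432

This is the probability of reaching 10 but not 15, conditional on being alive at 5: (l_10 − l_15) / l_5.
= (4,214 − 1,649) / 5,931 = 2,565 / 5,931 = 0.432473.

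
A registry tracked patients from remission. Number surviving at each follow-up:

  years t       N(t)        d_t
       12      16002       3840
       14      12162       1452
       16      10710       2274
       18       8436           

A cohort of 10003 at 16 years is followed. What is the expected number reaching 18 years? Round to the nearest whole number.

7879

The relevant probability is 8436/10710 = 0.787675.
Expected number = 10003 × 0.787675 = 7879.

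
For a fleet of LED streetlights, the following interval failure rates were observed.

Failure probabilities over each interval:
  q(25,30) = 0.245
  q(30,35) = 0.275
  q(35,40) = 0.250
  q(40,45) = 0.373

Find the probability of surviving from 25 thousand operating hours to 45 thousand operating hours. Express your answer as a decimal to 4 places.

0.2574

The overall survival probability is (1 − 0.245) × (1 − 0.275) × (1 − 0.250) × (1 − 0.373).
= 0.755 × 0.725 × 0.750 × 0.627 = 0.257403.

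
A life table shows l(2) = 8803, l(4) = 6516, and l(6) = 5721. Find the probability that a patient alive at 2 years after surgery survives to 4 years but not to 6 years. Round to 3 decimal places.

0.090

This is the probability of reaching 4 but not 6, conditional on being alive at 2: (l(4) − l(6)) / l(2).
= (6516 − 5721) / 8803 = 795 / 8803 = 0.090310.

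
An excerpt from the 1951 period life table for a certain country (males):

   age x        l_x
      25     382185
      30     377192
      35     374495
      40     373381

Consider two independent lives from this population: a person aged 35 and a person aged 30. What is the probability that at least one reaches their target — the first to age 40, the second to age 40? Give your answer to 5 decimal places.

p₁ = l_40/l_35 = 373381/374495 = 0.997025; p₂ = l_40/l_30 = 373381/377192 = 0.989896.
P(at least one) = 1 − (1−p₁)(1−p₂) = 1 − 0.002975 × 0.010104 = 0.999970.

0.99997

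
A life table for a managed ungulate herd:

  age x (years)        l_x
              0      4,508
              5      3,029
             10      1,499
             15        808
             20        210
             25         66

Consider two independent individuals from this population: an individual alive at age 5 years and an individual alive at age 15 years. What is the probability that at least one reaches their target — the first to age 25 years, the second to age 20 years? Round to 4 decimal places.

0.2760

p₁ = l_25/l_5 = 66/3,029 = 0.021789; p₂ = l_20/l_15 = 210/808 = 0.259901.
P(at least one) = 1 − (1−p₁)(1−p₂) = 1 − 0.978211 × 0.740099 = 0.276027.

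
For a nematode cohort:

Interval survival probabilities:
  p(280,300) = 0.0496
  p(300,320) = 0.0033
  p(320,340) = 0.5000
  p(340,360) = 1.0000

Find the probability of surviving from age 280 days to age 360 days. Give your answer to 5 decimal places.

0.00008

Survival from 280 to 360 is the product of surviving each interval: 0.0496 × 0.0033 × 0.5000 × 1.0000.
= 0.000082.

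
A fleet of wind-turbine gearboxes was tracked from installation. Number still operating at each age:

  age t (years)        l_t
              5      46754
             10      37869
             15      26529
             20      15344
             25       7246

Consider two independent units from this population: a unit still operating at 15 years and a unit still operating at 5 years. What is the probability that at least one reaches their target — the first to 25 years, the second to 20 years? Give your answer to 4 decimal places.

p₁ = l_25/l_15 = 7246/26529 = 0.273135; p₂ = l_20/l_5 = 15344/46754 = 0.328186.
P(at least one) = 1 − (1−p₁)(1−p₂) = 1 − 0.726865 × 0.671814 = 0.511682.

0.5117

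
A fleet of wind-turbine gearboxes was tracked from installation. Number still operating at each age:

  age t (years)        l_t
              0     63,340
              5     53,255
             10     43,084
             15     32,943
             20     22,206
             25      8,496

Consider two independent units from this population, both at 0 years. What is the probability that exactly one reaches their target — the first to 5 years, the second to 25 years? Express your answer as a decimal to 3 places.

p₁ = l_5/l_0 = 53,255/63,340 = 0.840780; p₂ = l_25/l_0 = 8,496/63,340 = 0.134133.
P(exactly one) = p₁(1−p₂) + (1−p₁)p₂ = 0.728004 + 0.021357 = 0.749360.

0.749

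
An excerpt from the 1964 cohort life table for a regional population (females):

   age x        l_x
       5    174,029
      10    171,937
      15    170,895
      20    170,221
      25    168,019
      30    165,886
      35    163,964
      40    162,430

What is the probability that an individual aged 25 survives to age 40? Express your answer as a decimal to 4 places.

The conditional survival probability is l_40/l_25 = 162,430/168,019 = 0.966736.

0.9667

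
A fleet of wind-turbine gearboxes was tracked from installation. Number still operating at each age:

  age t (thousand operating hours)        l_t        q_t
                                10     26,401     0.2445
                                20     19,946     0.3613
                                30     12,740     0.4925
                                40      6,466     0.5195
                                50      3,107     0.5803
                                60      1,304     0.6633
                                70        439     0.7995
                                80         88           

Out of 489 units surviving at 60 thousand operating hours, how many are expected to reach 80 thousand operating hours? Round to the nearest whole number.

The relevant probability is 88/1,304 = 0.067485.
Expected number = 489 × 0.067485 = 33.

33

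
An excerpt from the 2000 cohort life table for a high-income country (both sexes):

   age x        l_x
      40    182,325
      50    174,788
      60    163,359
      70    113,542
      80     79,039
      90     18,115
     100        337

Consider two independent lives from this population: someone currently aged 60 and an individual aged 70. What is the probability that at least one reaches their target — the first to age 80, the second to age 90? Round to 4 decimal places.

0.5662

p₁ = l_80/l_60 = 79,039/163,359 = 0.483836; p₂ = l_90/l_70 = 18,115/113,542 = 0.159544.
P(at least one) = 1 − (1−p₁)(1−p₂) = 1 − 0.516164 × 0.840456 = 0.566187.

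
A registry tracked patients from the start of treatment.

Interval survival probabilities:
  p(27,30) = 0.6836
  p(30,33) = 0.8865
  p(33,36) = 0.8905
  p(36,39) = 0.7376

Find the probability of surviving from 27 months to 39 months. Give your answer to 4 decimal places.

P(survive 27→39) = 0.6836 × 0.8865 × 0.8905 × 0.7376.
= 0.398048.

0.3980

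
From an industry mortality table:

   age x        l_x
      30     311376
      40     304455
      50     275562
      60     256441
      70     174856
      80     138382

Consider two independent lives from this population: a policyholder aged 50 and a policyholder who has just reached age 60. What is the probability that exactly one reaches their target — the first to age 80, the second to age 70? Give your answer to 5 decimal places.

p₁ = l_80/l_50 = 138382/275562 = 0.502181; p₂ = l_70/l_60 = 174856/256441 = 0.681857.
P(exactly one) = p₁(1−p₂) + (1−p₁)p₂ = 0.159765 + 0.339441 = 0.499207.

0.49921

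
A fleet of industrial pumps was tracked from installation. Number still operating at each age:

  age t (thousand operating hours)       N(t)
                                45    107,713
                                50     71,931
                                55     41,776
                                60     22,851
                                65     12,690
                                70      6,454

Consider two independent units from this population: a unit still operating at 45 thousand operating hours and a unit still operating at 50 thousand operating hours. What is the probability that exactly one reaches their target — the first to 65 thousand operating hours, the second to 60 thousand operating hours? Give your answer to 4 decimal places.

0.3606

p₁ = N(65)/N(45) = 12,690/107,713 = 0.117813; p₂ = N(60)/N(50) = 22,851/71,931 = 0.317679.
P(exactly one) = p₁(1−p₂) + (1−p₁)p₂ = 0.080386 + 0.280252 = 0.360639.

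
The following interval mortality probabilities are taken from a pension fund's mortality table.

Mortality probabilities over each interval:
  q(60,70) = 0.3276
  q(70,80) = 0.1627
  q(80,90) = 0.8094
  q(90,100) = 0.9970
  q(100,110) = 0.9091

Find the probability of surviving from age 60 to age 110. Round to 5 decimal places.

Survival from 60 to 110 is the product of surviving each interval: (1 − 0.3276) × (1 − 0.1627) × (1 − 0.8094) × (1 − 0.9970) × (1 − 0.9091).
= 0.6724 × 0.8373 × 0.1906 × 0.0030 × 0.0909 = 0.000029.

0.00003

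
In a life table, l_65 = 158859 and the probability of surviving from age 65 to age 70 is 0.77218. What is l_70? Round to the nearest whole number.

l_70 = l_65 × p = 158859 × 0.77218 = 122668.

122668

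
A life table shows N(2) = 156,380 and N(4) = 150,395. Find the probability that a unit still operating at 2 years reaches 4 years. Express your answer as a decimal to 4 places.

The conditional survival probability is N(4)/N(2) = 150,395/156,380 = 0.961728.

0.9617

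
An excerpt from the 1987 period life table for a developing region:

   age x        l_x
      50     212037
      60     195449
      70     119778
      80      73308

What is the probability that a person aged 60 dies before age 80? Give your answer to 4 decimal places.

P(die before 80 | alive at 60) = 1 − l_80/l_60 = 1 − 73308/195449 = (122141)/195449 = 0.624925.

0.6249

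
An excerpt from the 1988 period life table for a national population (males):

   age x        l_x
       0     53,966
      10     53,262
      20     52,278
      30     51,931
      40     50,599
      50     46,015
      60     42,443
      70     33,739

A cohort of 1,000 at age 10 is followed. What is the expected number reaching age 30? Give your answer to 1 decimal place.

975.0

The relevant probability is 51,931/53,262 = 0.975010.
Expected number = 1,000 × 0.975010 = 975.0.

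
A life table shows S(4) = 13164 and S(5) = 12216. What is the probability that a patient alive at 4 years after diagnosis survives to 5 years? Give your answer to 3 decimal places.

0.928

The conditional survival probability is S(5)/S(4) = 12216/13164 = 0.927985.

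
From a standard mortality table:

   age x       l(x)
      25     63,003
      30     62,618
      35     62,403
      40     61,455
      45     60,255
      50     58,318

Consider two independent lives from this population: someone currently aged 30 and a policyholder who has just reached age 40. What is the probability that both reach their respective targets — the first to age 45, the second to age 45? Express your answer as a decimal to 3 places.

0.943

p₁ = l(45)/l(30) = 60,255/62,618 = 0.962263; p₂ = l(45)/l(40) = 60,255/61,455 = 0.980474.
P(both) = p₁ × p₂ = 0.962263 × 0.980474 = 0.943474.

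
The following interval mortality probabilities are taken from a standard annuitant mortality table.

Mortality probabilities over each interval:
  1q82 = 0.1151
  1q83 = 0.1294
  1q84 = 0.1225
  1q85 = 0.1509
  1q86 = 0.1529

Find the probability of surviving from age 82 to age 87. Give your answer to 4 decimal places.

Chaining the interval survival probabilities: (1 − 0.1151) × (1 − 0.1294) × (1 − 0.1225) × (1 − 0.1509) × (1 − 0.1529).
= 0.8849 × 0.8706 × 0.8775 × 0.8491 × 0.8471 = 0.486243.

0.4862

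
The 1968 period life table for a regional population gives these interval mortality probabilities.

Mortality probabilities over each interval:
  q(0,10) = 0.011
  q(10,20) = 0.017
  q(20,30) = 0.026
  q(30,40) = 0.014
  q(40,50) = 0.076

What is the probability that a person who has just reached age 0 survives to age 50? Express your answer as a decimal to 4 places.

Chaining the interval survival probabilities: (1 − 0.011) × (1 − 0.017) × (1 − 0.026) × (1 − 0.014) × (1 − 0.076).
= 0.989 × 0.983 × 0.974 × 0.986 × 0.924 = 0.862696.

0.8627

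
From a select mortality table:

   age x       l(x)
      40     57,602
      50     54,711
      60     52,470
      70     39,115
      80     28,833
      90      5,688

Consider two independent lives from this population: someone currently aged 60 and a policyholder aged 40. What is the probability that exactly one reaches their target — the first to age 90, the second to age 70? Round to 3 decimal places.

0.640

p₁ = l(90)/l(60) = 5,688/52,470 = 0.108405; p₂ = l(70)/l(40) = 39,115/57,602 = 0.679056.
P(exactly one) = p₁(1−p₂) + (1−p₁)p₂ = 0.034792 + 0.605443 = 0.640235.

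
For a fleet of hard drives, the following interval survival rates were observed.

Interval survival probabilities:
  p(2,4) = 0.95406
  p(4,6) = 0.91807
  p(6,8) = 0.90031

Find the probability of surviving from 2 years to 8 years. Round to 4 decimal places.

0.7886

P(survive 2→8) = 0.95406 × 0.91807 × 0.90031.
= 0.788576.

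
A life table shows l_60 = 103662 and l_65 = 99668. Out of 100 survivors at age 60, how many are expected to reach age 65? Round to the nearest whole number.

The relevant probability is 99668/103662 = 0.961471.
Expected number = 100 × 0.961471 = 96.

96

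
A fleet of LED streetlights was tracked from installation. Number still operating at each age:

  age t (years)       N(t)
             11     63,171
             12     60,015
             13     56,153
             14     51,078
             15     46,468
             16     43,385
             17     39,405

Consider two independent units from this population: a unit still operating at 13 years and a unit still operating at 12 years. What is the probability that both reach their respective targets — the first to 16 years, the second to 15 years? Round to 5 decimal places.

p₁ = N(16)/N(13) = 43,385/56,153 = 0.772621; p₂ = N(15)/N(12) = 46,468/60,015 = 0.774273.
P(both) = p₁ × p₂ = 0.772621 × 0.774273 = 0.598220.

0.59822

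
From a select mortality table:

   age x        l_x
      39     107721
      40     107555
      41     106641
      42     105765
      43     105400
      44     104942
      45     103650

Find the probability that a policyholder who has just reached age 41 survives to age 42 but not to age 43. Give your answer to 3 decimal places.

This is the probability of reaching 42 but not 43, conditional on being alive at 41: (l_42 − l_43) / l_41.
= (105765 − 105400) / 106641 = 365 / 106641 = 0.003423.

0.003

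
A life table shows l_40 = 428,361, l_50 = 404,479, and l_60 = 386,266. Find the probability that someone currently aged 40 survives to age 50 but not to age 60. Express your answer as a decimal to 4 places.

We want 10|10q40 = (l_50 − l_60)/l_40.
This is the probability of reaching 50 but not 60, conditional on being alive at 40: (l_50 − l_60) / l_40.
= (404,479 − 386,266) / 428,361 = 18,213 / 428,361 = 0.042518.

0.0425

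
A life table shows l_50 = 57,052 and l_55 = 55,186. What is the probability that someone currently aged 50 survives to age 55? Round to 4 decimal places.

0.9673

We want 5p50 = l_55/l_50.
The conditional survival probability is l_55/l_50 = 55,186/57,052 = 0.967293.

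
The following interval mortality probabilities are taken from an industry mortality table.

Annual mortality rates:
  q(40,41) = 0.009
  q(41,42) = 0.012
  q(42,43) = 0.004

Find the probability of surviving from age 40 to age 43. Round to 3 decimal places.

The overall survival probability is (1 − 0.009) × (1 − 0.012) × (1 − 0.004).
= 0.991 × 0.988 × 0.996 = 0.975192.

0.975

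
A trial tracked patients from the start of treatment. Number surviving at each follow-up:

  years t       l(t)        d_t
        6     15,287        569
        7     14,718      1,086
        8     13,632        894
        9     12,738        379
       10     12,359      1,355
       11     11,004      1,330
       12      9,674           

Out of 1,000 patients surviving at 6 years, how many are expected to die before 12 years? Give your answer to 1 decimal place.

The relevant probability is 1 − 9,674/15,287 = 0.367175.
Expected number = 1,000 × 0.367175 = 367.2.

367.2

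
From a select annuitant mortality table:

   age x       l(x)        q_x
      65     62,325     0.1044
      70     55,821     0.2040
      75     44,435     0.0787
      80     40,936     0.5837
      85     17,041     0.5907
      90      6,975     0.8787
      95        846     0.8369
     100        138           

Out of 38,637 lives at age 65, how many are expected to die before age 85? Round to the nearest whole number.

28073

The relevant probability is 1 − 17,041/62,325 = 0.726578.
Expected number = 38,637 × 0.726578 = 28073.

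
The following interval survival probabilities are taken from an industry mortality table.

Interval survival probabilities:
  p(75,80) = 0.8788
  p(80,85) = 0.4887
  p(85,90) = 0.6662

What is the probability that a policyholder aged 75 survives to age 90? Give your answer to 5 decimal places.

0.28611

The overall survival probability is 0.8788 × 0.4887 × 0.6662.
= 0.286113.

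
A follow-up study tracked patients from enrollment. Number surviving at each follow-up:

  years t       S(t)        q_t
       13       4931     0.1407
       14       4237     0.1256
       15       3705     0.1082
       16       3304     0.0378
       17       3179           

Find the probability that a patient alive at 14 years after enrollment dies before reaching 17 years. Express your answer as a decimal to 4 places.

P(die before 17 | alive at 14) = 1 − S(17)/S(14) = 1 − 3179/4237 = (1058)/4237 = 0.249705.

0.2497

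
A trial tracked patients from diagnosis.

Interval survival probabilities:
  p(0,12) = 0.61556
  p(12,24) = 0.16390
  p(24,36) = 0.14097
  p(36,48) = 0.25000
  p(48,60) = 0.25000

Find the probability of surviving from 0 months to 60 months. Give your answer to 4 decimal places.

0.0009

Survival from 0 to 60 is the product of surviving each interval: 0.61556 × 0.16390 × 0.14097 × 0.25000 × 0.25000.
= 0.000889.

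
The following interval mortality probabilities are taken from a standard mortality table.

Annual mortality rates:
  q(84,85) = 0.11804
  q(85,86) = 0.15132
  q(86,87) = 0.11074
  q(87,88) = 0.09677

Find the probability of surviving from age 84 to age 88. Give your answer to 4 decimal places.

Chaining the interval survival probabilities: (1 − 0.11804) × (1 − 0.15132) × (1 − 0.11074) × (1 − 0.09677).
= 0.88196 × 0.84868 × 0.88926 × 0.90323 = 0.601201.

0.6012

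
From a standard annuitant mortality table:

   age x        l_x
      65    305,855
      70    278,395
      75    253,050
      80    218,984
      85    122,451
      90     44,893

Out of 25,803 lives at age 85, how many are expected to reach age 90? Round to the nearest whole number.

The relevant probability is 44,893/122,451 = 0.366620.
Expected number = 25,803 × 0.366620 = 9460.

9460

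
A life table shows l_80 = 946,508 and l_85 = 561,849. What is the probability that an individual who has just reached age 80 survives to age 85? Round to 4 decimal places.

0.5936

The conditional survival probability is l_85/l_80 = 561,849/946,508 = 0.593602.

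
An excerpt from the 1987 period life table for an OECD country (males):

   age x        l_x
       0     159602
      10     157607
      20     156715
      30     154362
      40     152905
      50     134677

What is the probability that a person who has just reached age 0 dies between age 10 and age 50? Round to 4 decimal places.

0.1437

This is the probability of reaching 10 but not 50, conditional on being alive at 0: (l_10 − l_50) / l_0.
= (157607 − 134677) / 159602 = 22930 / 159602 = 0.143670.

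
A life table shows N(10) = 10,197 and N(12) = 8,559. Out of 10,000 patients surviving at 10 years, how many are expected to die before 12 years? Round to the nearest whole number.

1606

The relevant probability is 1 − 8,559/10,197 = 0.160635.
Expected number = 10,000 × 0.160635 = 1606.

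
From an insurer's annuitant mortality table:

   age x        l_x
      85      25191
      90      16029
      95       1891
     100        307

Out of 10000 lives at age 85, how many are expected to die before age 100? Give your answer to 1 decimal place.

The relevant probability is 1 − 307/25191 = 0.987813.
Expected number = 10000 × 0.987813 = 9878.1.

9878.1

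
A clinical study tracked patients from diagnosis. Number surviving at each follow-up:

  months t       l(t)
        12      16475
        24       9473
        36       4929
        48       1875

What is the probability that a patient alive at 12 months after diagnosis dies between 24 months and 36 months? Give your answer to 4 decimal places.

0.2758

This is the probability of reaching 24 but not 36, conditional on being alive at 12: (l(24) − l(36)) / l(12).
= (9473 − 4929) / 16475 = 4544 / 16475 = 0.275812.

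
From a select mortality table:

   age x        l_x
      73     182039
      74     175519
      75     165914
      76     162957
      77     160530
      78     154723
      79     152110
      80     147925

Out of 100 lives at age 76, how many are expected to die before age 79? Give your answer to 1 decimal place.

The relevant probability is 1 − 152110/162957 = 0.066564.
Expected number = 100 × 0.066564 = 6.7.

6.7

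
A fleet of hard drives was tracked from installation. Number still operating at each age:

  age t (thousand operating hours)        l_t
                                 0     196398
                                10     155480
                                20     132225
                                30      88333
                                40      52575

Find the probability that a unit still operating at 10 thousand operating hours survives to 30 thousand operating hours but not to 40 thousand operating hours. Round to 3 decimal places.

0.230

This is the probability of reaching 30 but not 40, conditional on being operational at 10: (l_30 − l_40) / l_10.
= (88333 − 52575) / 155480 = 35758 / 155480 = 0.229985.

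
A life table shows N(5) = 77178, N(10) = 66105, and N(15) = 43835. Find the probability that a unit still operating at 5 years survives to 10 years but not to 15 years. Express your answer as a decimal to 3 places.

This is the probability of reaching 10 but not 15, conditional on being operational at 5: (N(10) − N(15)) / N(5).
= (66105 − 43835) / 77178 = 22270 / 77178 = 0.288554.

0.289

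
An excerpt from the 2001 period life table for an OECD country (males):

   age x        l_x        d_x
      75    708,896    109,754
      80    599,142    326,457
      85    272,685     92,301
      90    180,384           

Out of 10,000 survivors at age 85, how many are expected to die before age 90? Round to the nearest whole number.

3385

The relevant probability is 1 − 180,384/272,685 = 0.338489.
Expected number = 10,000 × 0.338489 = 3385.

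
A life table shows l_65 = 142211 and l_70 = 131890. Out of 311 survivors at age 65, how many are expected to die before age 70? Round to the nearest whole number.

23

The relevant probability is 1 − 131890/142211 = 0.072575.
Expected number = 311 × 0.072575 = 23.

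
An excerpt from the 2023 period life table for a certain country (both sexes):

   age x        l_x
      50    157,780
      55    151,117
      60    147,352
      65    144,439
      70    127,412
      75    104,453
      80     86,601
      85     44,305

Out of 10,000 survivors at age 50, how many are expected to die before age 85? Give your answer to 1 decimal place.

The relevant probability is 1 − 44,305/157,780 = 0.719198.
Expected number = 10,000 × 0.719198 = 7192.0.

7192.0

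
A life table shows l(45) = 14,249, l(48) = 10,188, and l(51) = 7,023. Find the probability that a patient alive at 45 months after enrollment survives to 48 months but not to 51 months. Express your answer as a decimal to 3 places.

This is the probability of reaching 48 but not 51, conditional on being alive at 45: (l(48) − l(51)) / l(45).
= (10,188 − 7,023) / 14,249 = 3,165 / 14,249 = 0.222121.

0.222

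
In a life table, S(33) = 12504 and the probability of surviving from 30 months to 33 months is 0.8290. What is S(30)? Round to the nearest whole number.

15083

S(30) = S(33) / p = 12504 / 0.8290 = 15083.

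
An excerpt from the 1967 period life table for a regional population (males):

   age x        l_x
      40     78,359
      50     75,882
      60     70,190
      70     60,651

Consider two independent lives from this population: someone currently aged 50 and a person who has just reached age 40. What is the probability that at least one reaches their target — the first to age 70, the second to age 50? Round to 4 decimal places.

p₁ = l_70/l_50 = 60,651/75,882 = 0.799280; p₂ = l_50/l_40 = 75,882/78,359 = 0.968389.
P(at least one) = 1 − (1−p₁)(1−p₂) = 1 − 0.200720 × 0.031611 = 0.993655.

0.9937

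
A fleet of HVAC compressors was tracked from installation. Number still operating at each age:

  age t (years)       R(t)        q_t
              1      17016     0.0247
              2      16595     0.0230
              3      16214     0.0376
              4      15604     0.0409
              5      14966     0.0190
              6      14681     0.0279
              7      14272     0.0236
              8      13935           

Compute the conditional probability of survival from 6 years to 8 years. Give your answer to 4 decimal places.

The conditional survival probability is R(8)/R(6) = 13935/14681 = 0.949186.

0.9492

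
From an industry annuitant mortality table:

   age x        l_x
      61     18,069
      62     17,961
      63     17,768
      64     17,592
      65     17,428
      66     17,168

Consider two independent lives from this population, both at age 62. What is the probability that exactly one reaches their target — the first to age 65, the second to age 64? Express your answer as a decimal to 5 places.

0.04900

p₁ = l_65/l_62 = 17,428/17,961 = 0.970325; p₂ = l_64/l_62 = 17,592/17,961 = 0.979455.
P(exactly one) = p₁(1−p₂) + (1−p₁)p₂ = 0.019935 + 0.029065 = 0.049001.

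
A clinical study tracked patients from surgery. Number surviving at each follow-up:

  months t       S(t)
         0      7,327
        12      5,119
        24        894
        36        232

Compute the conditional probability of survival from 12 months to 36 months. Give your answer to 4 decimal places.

0.0453

The conditional survival probability is S(36)/S(12) = 232/5,119 = 0.045321.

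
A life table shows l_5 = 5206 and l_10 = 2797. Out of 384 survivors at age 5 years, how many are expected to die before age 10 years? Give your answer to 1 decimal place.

177.7

The relevant probability is 1 − 2797/5206 = 0.462735.
Expected number = 384 × 0.462735 = 177.7.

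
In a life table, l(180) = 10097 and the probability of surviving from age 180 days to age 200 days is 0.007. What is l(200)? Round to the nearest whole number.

l(200) = l(180) × p = 10097 × 0.007 = 71.

71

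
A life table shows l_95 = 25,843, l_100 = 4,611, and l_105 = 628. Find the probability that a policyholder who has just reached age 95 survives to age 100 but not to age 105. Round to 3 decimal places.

We want 5|5q95 = (l_100 − l_105)/l_95.
This is the probability of reaching 100 but not 105, conditional on being alive at 95: (l_100 − l_105) / l_95.
= (4,611 − 628) / 25,843 = 3,983 / 25,843 = 0.154123.

0.154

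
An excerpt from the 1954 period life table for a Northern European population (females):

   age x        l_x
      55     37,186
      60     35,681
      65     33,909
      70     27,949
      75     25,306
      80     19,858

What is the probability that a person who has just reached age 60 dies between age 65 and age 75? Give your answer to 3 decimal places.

0.241

This is the probability of reaching 65 but not 75, conditional on being alive at 60: (l_65 − l_75) / l_60.
= (33,909 − 25,306) / 35,681 = 8,603 / 35,681 = 0.241109.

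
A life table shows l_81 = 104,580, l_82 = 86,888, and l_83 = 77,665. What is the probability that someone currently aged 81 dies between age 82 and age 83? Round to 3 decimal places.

0.088

We want 1|1q81 = (l_82 − l_83)/l_81.
This is the probability of reaching 82 but not 83, conditional on being alive at 81: (l_82 − l_83) / l_81.
= (86,888 − 77,665) / 104,580 = 9,223 / 104,580 = 0.088191.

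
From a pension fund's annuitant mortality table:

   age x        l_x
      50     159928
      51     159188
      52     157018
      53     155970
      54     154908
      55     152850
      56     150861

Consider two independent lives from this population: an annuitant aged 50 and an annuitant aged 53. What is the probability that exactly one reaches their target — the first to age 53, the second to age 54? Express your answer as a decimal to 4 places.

0.0312

p₁ = l_53/l_50 = 155970/159928 = 0.975251; p₂ = l_54/l_53 = 154908/155970 = 0.993191.
P(exactly one) = p₁(1−p₂) + (1−p₁)p₂ = 0.006640 + 0.024580 = 0.031221.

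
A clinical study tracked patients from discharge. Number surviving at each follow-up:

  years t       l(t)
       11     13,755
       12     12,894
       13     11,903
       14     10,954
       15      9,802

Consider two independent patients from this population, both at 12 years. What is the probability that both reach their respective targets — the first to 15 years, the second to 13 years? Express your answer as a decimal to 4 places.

p₁ = l(15)/l(12) = 9,802/12,894 = 0.760199; p₂ = l(13)/l(12) = 11,903/12,894 = 0.923143.
P(both) = p₁ × p₂ = 0.760199 × 0.923143 = 0.701772.

0.7018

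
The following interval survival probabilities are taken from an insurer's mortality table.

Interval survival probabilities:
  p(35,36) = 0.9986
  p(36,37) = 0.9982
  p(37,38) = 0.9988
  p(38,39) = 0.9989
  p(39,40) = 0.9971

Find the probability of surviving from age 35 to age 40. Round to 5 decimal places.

Survival from 35 to 40 is the product of surviving each interval: 0.9986 × 0.9982 × 0.9988 × 0.9989 × 0.9971.
= 0.991627.

0.99163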